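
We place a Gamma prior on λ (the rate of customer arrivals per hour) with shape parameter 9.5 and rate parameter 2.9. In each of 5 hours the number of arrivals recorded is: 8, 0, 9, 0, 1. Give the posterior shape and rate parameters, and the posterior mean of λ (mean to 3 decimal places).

Total count ∑xᵢ = 18 over n = 5 hours.
Gamma is conjugate to the Poisson likelihood: posterior is Gamma(shape = 9.5+18 = 27.5, rate = 2.9+5 = 7.9).
Posterior mean = shape/rate = 27.5/7.9 = 3.481.

Posterior: Gamma(shape=27.5, rate=7.9); mean ≈ 3.481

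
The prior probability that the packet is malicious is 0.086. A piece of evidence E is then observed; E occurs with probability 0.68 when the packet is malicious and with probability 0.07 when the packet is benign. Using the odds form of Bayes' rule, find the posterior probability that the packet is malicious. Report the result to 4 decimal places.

Posterior probability ≈ 0.4775

Prior odds = 0.086/(1−0.086) = 0.094092. In log-odds, ln(0.094092) = -2.3635.
Add log likelihood ratio: ln(9.7143) = 2.2736.
Posterior log-odds = -0.089886, so posterior odds = exp(-0.089886) = 0.91404. Converting, P(H|E) = 0.91404/1.9140 = 0.4775.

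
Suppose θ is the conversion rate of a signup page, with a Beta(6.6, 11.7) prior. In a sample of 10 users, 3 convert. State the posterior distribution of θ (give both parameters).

Posterior: Beta(9.6, 18.7)

Observing 3 successes and 7 failures updates Beta(6.6, 11.7) by adding the success and failure counts to the two shape parameters: α = 6.6+3 = 9.6, β = 11.7+7 = 18.7.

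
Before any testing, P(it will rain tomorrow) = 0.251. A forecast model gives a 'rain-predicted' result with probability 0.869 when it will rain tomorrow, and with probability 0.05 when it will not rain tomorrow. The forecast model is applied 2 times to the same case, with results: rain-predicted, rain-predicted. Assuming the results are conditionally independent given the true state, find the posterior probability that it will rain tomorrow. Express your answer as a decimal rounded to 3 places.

Posterior P(H) ≈ 0.990

With H the event that it will rain tomorrow, the joint likelihood of the observed sequence is P(data|H) = 0.869·0.869 = 0.75516 and P(data|¬H) = 0.05·0.05 = 0.0025000.
Bayes: P(H|data) = 0.251·0.75516 / (0.251·0.75516 + 0.749·0.0025000) = 0.18955/0.19142 = 0.9902.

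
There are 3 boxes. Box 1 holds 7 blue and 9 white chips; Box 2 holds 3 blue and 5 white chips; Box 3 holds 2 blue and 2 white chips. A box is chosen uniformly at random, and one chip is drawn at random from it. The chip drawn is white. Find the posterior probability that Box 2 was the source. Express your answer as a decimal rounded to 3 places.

Tabulate prior·likelihood by source: [1] prior 0.333333, lik 0.5625, product 0.1875; [2] prior 0.333333, lik 0.625, product 0.2083; [3] prior 0.333333, lik 0.5, product 0.1667.
Normalizing constant = 0.56250; the posterior for Box 2 is its product over the sum, 0.2083/0.56250 = 0.370.

Posterior probability ≈ 0.370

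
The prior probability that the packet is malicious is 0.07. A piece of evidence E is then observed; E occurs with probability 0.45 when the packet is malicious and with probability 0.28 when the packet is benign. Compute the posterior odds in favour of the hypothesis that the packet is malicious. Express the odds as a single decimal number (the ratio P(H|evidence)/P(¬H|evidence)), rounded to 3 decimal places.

Prior odds = 0.07/(1−0.07) = 0.075269.
Likelihood ratio for E = 0.45/0.28 = 1.6071.
Posterior odds = prior odds × LR = 0.12097.

Posterior odds ≈ 0.121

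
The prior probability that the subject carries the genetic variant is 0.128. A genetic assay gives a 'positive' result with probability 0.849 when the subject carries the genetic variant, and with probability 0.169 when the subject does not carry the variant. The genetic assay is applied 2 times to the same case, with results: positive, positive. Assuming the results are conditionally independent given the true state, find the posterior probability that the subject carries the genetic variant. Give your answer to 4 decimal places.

Posterior P(H) ≈ 0.7874

With H the event that the subject carries the genetic variant, the joint likelihood of the observed sequence is P(data|H) = 0.849·0.849 = 0.72080 and P(data|¬H) = 0.169·0.169 = 0.028561.
Bayes: P(H|data) = 0.128·0.72080 / (0.128·0.72080 + 0.872·0.028561) = 0.092263/0.11717 = 0.7874.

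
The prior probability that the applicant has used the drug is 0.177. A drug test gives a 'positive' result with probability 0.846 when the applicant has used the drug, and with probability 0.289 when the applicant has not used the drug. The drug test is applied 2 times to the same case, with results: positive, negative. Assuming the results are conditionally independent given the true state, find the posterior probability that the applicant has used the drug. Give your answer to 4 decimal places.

With H the event that the applicant has used the drug, the joint likelihood of the observed sequence is P(data|H) = 0.846·0.154 = 0.13028 and P(data|¬H) = 0.289·0.711 = 0.20548.
Bayes: P(H|data) = 0.177·0.13028 / (0.177·0.13028 + 0.823·0.20548) = 0.023060/0.19217 = 0.1200.

Posterior P(H) ≈ 0.1200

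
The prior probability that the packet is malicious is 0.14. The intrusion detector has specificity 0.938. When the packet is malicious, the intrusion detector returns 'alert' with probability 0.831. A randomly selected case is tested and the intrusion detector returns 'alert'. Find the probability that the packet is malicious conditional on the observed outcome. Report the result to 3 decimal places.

P(H | E) ≈ 0.686

Let H be the event that the packet is malicious. P(H) = 0.14, so P(¬H) = 0.86. With E the 'alert' result, P(E|H) = 0.831 and P(E|¬H) = 0.062.
P(E) = 0.831·0.14 + 0.062·0.86 = 0.11634 + 0.053320 = 0.16966.
By Bayes' theorem, P(H|E) = 0.11634 / 0.16966 = 0.686.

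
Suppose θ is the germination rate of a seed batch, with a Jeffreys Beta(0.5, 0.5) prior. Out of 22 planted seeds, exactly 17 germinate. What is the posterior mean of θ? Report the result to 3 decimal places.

Observing 17 successes and 5 failures updates Beta(0.5, 0.5) by adding the success and failure counts to the two shape parameters: α = 0.5+17 = 17.5, β = 0.5+5 = 5.5.
E[θ | data] = 17.5/(17.5+5.5) = 0.761.

Posterior mean ≈ 0.761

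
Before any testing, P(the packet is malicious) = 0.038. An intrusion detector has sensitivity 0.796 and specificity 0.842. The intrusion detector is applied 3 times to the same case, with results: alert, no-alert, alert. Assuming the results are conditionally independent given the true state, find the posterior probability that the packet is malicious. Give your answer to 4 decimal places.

Posterior P(H) ≈ 0.1954

Let H be the event that the packet is malicious; start with P(H) = 0.038. P('alert'|H) = 0.796, P('alert'|¬H) = 0.158.
Update on result 1 ('alert'): P(H) ← 0.796·0.0380 / (0.796·0.0380 + 0.158·0.9620) = 0.030248/0.18224 = 0.1660.
Update on result 2 ('no-alert'): P(H) ← 0.204·0.1660 / (0.204·0.1660 + 0.842·0.8340) = 0.033859/0.73611 = 0.0460.
Update on result 3 ('alert'): P(H) ← 0.796·0.0460 / (0.796·0.0460 + 0.158·0.9540) = 0.036614/0.18735 = 0.1954.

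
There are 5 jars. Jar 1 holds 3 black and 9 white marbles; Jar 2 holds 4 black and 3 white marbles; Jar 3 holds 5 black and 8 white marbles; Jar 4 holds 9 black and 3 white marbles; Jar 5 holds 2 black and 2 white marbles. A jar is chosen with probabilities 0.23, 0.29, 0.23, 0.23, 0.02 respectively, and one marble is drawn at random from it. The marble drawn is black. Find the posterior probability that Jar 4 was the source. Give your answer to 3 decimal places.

Posterior probability ≈ 0.349

Tabulate prior·likelihood by source: [1] prior 0.23, lik 0.25, product 0.05750; [2] prior 0.29, lik 0.5714, product 0.1657; [3] prior 0.23, lik 0.3846, product 0.08846; [4] prior 0.23, lik 0.75, product 0.1725; [5] prior 0.02, lik 0.5, product 0.01000.
Normalizing constant = 0.49418; the posterior for Jar 4 is its product over the sum, 0.1725/0.49418 = 0.349.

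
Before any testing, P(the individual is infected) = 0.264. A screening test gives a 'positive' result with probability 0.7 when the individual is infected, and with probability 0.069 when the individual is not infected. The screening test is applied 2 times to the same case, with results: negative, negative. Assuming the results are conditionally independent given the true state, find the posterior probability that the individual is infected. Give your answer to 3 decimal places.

Posterior P(H) ≈ 0.036

With H the event that the individual is infected, the joint likelihood of the observed sequence is P(data|H) = 0.3·0.3 = 0.090000 and P(data|¬H) = 0.931·0.931 = 0.86676.
Bayes: P(H|data) = 0.264·0.090000 / (0.264·0.090000 + 0.736·0.86676) = 0.023760/0.66170 = 0.0359.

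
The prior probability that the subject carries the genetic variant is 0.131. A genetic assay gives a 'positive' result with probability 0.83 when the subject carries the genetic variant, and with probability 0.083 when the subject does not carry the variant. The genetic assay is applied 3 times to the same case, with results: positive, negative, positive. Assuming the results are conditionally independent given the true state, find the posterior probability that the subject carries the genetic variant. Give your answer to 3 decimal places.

Let H be the event that the subject carries the genetic variant; start with P(H) = 0.131. P('positive'|H) = 0.83, P('positive'|¬H) = 0.083.
Update on result 1 ('positive'): P(H) ← 0.83·0.1310 / (0.83·0.1310 + 0.083·0.8690) = 0.10873/0.18086 = 0.6012.
Update on result 2 ('negative'): P(H) ← 0.17·0.6012 / (0.17·0.6012 + 0.917·0.3988) = 0.10220/0.46791 = 0.2184.
Update on result 3 ('positive'): P(H) ← 0.83·0.2184 / (0.83·0.2184 + 0.083·0.7816) = 0.18129/0.24616 = 0.7365.

Posterior P(H) ≈ 0.736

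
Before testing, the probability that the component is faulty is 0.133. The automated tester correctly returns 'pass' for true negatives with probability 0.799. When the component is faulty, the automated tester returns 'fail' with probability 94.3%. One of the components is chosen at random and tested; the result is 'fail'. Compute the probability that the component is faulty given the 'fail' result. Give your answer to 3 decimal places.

Let H be the event that the component is faulty. P(H) = 0.133, so P(¬H) = 0.867. With E the 'fail' result, P(E|H) = 0.943 and P(E|¬H) = 0.201.
P(E) = 0.943·0.133 + 0.201·0.867 = 0.12542 + 0.17427 = 0.29969.
By Bayes' theorem, P(H|E) = 0.12542 / 0.29969 = 0.419.

P(H | E) ≈ 0.419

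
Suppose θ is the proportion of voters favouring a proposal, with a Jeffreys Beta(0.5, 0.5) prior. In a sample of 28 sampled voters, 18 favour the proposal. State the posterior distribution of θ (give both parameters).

The binomial likelihood is conjugate to the Beta prior: with 18 successes and 10 failures, the posterior is Beta(0.5+18, 0.5+10) = Beta(18.5, 10.5).

Posterior: Beta(18.5, 10.5)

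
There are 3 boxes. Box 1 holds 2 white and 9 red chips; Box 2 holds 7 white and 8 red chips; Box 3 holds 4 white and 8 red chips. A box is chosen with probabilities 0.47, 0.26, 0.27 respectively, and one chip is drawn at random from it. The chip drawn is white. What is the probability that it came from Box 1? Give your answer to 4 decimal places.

Posterior probability ≈ 0.2879

P(white|Box 1) = 0.1818; P(white|Box 2) = 0.4667; P(white|Box 3) = 0.3333.
Prior × likelihood for each source: 0.47·0.1818=0.08545, 0.26·0.4667=0.1213, 0.27·0.3333=0.09000. Summing gives P(white) = 0.29679.
P(Box 1 | white) = 0.08545 / 0.29679 = 0.2879.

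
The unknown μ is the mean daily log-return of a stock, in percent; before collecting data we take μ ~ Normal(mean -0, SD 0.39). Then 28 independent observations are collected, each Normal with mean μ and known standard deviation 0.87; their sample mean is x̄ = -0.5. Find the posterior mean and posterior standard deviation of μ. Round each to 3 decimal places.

Posterior mean ≈ -0.425; posterior SD ≈ 0.152

Prior precision 1/τ₀² = 1/0.39² = 6.57462; data precision n/σ² = 28/0.87² = 36.9930.
Posterior precision = 6.57462 + 36.9930 = 43.5676, giving posterior SD = 1/√43.5676 = 0.152.
Posterior mean = (6.57462·-0 + 36.9930·-0.5) / 43.5676 = -0.425.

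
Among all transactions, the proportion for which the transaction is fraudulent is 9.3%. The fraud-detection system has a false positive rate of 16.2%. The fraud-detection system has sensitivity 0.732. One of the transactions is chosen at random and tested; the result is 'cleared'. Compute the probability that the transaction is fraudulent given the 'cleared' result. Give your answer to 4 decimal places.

Write H for 'the transaction is fraudulent'. Prior odds H:¬H = 0.093/0.907 = 0.10254. For the 'cleared' outcome, the likelihood ratio is 0.268/0.838 = 0.31981.
Posterior odds = 0.10254 × 0.31981 = 0.032792, so P(H|E) = 0.032792/(1+0.032792) = 0.0318.

P(H | E) ≈ 0.0318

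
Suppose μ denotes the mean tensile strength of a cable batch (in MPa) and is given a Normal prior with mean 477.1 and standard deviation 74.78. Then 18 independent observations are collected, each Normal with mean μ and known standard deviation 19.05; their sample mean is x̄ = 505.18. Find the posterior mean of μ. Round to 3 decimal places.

Prior precision 1/τ₀² = 1/74.78² = 0.00017883; data precision n/σ² = 18/19.05² = 0.0496001.
Posterior precision = 0.00017883 + 0.0496001 = 0.0497789.
Posterior mean = (0.00017883·477.1 + 0.0496001·505.18) / 0.0497789 = 505.079.

Posterior mean ≈ 505.079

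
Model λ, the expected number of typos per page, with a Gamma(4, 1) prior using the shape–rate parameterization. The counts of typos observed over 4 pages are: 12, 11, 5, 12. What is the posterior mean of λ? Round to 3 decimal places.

The Poisson likelihood adds the total count to the shape and the number of exposure periods to the rate. Here ∑xᵢ = 40 and n = 4, so shape 4→44 and rate 1→5.
Posterior mean = shape/rate = 44/5 = 8.800.

Posterior mean ≈ 8.800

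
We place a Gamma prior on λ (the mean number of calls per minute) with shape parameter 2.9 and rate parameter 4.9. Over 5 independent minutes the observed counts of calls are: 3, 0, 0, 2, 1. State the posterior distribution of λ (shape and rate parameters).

Posterior: Gamma(shape=8.9, rate=9.9)

The Poisson likelihood adds the total count to the shape and the number of exposure periods to the rate. Here ∑xᵢ = 6 and n = 5, so shape 2.9→8.9 and rate 4.9→9.9.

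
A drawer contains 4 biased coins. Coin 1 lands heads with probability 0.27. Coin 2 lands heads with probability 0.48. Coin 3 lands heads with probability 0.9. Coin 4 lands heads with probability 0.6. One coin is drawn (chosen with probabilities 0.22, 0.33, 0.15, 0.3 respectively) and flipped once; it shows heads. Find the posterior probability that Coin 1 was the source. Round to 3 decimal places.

P(heads|C1) = 0.27; P(heads|C2) = 0.48; P(heads|C3) = 0.9; P(heads|C4) = 0.6.
Prior × likelihood for each source: 0.22·0.27=0.05940, 0.33·0.48=0.1584, 0.15·0.9=0.1350, 0.3·0.6=0.1800. Summing gives P(heads) = 0.53280.
P(Coin 1 | heads) = 0.05940 / 0.53280 = 0.111.

Posterior probability ≈ 0.111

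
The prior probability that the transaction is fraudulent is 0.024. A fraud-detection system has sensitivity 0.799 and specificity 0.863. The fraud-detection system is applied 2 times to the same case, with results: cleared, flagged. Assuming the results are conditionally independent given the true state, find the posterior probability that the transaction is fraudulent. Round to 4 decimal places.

Let H be the event that the transaction is fraudulent; start with P(H) = 0.024. P('flagged'|H) = 0.799, P('flagged'|¬H) = 0.137.
Update on result 1 ('cleared'): P(H) ← 0.201·0.0240 / (0.201·0.0240 + 0.863·0.9760) = 0.0048240/0.84711 = 0.0057.
Update on result 2 ('flagged'): P(H) ← 0.799·0.0057 / (0.799·0.0057 + 0.137·0.9943) = 0.0045500/0.14077 = 0.0323.

Posterior P(H) ≈ 0.0323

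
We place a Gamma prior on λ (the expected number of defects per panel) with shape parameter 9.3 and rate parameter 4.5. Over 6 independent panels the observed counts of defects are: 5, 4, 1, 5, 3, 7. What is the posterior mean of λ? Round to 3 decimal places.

Total count ∑xᵢ = 25 over n = 6 panels.
Gamma is conjugate to the Poisson likelihood: posterior is Gamma(shape = 9.3+25 = 34.3, rate = 4.5+6 = 10.5).
E[λ | data] = 34.3/10.5 = 3.267.

Posterior mean ≈ 3.267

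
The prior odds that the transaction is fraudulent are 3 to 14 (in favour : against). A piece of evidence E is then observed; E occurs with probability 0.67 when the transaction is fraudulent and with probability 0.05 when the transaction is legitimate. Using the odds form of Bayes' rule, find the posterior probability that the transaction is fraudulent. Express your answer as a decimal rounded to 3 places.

Posterior probability ≈ 0.742

Prior odds = 3/14 = 0.21429. In log-odds, ln(0.21429) = -1.5404.
Add log likelihood ratio: ln(13.400) = 2.5953.
Posterior log-odds = 1.0548, so posterior odds = exp(1.0548) = 2.8714. Converting, P(H|E) = 2.8714/3.8714 = 0.742.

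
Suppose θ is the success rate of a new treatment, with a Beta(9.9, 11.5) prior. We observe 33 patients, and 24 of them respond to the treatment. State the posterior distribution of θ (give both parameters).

Posterior: Beta(33.9, 20.5)

Observing 24 successes and 9 failures updates Beta(9.9, 11.5) by adding the success and failure counts to the two shape parameters: α = 9.9+24 = 33.9, β = 11.5+9 = 20.5.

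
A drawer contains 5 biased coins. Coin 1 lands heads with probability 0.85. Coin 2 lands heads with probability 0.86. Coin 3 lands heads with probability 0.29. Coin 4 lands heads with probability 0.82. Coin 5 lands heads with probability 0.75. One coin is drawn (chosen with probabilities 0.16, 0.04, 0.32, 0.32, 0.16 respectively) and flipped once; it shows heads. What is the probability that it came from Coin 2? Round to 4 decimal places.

Posterior probability ≈ 0.0533

P(heads|C1) = 0.85; P(heads|C2) = 0.86; P(heads|C3) = 0.29; P(heads|C4) = 0.82; P(heads|C5) = 0.75.
Prior × likelihood for each source: 0.16·0.85=0.1360, 0.04·0.86=0.03440, 0.32·0.29=0.09280, 0.32·0.82=0.2624, 0.16·0.75=0.1200. Summing gives P(heads) = 0.64560.
P(Coin 2 | heads) = 0.03440 / 0.64560 = 0.0533.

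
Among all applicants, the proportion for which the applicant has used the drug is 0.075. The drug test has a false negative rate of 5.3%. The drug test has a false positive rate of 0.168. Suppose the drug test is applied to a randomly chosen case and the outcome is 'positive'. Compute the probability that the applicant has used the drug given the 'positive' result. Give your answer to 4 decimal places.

P(H | E) ≈ 0.3137

Write H for 'the applicant has used the drug'. Prior odds H:¬H = 0.075/0.925 = 0.081081. For the 'positive' outcome, the likelihood ratio is 0.947/0.168 = 5.6369.
Posterior odds = 0.081081 × 5.6369 = 0.45705, so P(H|E) = 0.45705/(1+0.45705) = 0.3137.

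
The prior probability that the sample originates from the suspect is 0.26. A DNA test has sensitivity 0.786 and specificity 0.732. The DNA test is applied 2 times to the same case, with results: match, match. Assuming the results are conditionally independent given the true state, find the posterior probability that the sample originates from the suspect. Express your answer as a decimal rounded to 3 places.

With H the event that the sample originates from the suspect, the joint likelihood of the observed sequence is P(data|H) = 0.786·0.786 = 0.61780 and P(data|¬H) = 0.268·0.268 = 0.071824.
Bayes: P(H|data) = 0.26·0.61780 / (0.26·0.61780 + 0.74·0.071824) = 0.16063/0.21378 = 0.7514.

Posterior P(H) ≈ 0.751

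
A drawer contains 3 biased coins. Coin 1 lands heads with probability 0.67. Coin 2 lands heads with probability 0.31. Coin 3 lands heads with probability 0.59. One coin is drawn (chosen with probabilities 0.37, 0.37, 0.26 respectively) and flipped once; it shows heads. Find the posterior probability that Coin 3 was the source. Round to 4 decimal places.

Posterior probability ≈ 0.2973

Tabulate prior·likelihood by source: [1] prior 0.37, lik 0.67, product 0.2479; [2] prior 0.37, lik 0.31, product 0.1147; [3] prior 0.26, lik 0.59, product 0.1534.
Normalizing constant = 0.51600; the posterior for Coin 3 is its product over the sum, 0.1534/0.51600 = 0.2973.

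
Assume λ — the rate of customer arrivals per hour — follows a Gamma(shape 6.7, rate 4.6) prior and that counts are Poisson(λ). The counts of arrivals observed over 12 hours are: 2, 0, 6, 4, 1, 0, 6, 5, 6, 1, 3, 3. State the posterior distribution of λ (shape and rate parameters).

Total count ∑xᵢ = 37 over n = 12 hours.
Gamma is conjugate to the Poisson likelihood: posterior is Gamma(shape = 6.7+37 = 43.7, rate = 4.6+12 = 16.6).

Posterior: Gamma(shape=43.7, rate=16.6)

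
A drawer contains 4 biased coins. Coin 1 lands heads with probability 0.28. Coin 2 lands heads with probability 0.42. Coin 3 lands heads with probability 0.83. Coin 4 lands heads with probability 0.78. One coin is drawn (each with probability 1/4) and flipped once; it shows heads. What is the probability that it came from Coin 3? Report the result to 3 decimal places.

Posterior probability ≈ 0.359

P(heads|C1) = 0.28; P(heads|C2) = 0.42; P(heads|C3) = 0.83; P(heads|C4) = 0.78.
Prior × likelihood for each source: 0.25·0.28=0.07000, 0.25·0.42=0.1050, 0.25·0.83=0.2075, 0.25·0.78=0.1950. Summing gives P(heads) = 0.57750.
P(Coin 3 | heads) = 0.2075 / 0.57750 = 0.359.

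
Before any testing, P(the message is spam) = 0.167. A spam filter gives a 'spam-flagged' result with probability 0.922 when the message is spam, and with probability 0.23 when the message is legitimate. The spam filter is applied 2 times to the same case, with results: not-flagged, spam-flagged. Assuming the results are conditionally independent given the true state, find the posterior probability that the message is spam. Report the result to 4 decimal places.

With H the event that the message is spam, the joint likelihood of the observed sequence is P(data|H) = 0.078·0.922 = 0.071916 and P(data|¬H) = 0.77·0.23 = 0.17710.
Bayes: P(H|data) = 0.167·0.071916 / (0.167·0.071916 + 0.833·0.17710) = 0.012010/0.15953 = 0.0753.

Posterior P(H) ≈ 0.0753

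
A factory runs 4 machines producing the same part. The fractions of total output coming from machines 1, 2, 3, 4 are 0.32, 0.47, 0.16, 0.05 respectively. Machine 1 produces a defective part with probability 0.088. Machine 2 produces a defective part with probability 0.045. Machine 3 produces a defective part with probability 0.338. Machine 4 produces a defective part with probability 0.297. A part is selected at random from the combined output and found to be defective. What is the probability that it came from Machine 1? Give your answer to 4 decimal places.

Posterior probability ≈ 0.2382

P(defective|M1) = 0.088; P(defective|M2) = 0.045; P(defective|M3) = 0.338; P(defective|M4) = 0.297.
Prior × likelihood for each source: 0.32·0.088=0.02816, 0.47·0.045=0.02115, 0.16·0.338=0.05408, 0.05·0.297=0.01485. Summing gives P(defective) = 0.11824.
P(Machine 1 | defective) = 0.02816 / 0.11824 = 0.2382.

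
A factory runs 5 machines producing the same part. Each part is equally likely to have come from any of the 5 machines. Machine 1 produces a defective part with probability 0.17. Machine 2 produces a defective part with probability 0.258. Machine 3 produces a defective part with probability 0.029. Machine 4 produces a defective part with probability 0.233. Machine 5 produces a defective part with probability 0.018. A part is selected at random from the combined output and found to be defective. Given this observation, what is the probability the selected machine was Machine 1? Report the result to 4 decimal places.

P(defective|M1) = 0.17; P(defective|M2) = 0.258; P(defective|M3) = 0.029; P(defective|M4) = 0.233; P(defective|M5) = 0.018.
Prior × likelihood for each source: 0.2·0.17=0.03400, 0.2·0.258=0.05160, 0.2·0.029=0.005800, 0.2·0.233=0.04660, 0.2·0.018=0.003600. Summing gives P(defective) = 0.14160.
P(Machine 1 | defective) = 0.03400 / 0.14160 = 0.2401.

Posterior probability ≈ 0.2401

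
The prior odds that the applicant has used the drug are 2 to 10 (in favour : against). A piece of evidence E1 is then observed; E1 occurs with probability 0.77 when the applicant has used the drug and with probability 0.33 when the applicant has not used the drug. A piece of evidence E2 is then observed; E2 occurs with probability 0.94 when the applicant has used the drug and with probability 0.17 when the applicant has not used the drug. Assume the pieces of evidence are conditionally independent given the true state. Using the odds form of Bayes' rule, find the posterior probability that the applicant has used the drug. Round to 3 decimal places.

Posterior probability ≈ 0.721

Prior odds = 2/10 = 0.20000.
Likelihood ratio for E1 = 0.77/0.33 = 2.3333.
Likelihood ratio for E2 = 0.94/0.17 = 5.5294.
Posterior odds = prior odds × LR₁ × LR₂ = 2.5804.
Posterior probability = odds/(1+odds) = 2.5804/3.5804 = 0.721.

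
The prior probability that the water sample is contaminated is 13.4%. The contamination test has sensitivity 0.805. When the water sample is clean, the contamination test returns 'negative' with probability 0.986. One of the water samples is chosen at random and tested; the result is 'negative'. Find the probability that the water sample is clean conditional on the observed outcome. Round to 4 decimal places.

Let H be the event that the water sample is contaminated. P(H) = 0.134, so P(¬H) = 0.866. With E the 'negative' result, P(E|H) = 0.195 and P(E|¬H) = 0.986.
P(E) = 0.195·0.134 + 0.986·0.866 = 0.026130 + 0.85388 = 0.88001.
By Bayes' theorem, P(H|E) = 0.026130 / 0.88001 = 0.0297. Hence P(¬H|E) = 1 − 0.0297 = 0.9703.

P(¬H | E) ≈ 0.9703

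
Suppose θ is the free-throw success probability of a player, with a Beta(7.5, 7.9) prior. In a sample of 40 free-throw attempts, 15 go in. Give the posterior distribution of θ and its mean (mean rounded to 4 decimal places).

Observing 15 successes and 25 failures updates Beta(7.5, 7.9) by adding the success and failure counts to the two shape parameters: α = 7.5+15 = 22.5, β = 7.9+25 = 32.9.
Posterior mean = α/(α+β) = 22.5/55.4 = 0.4061.

Posterior: Beta(22.5, 32.9); mean ≈ 0.4061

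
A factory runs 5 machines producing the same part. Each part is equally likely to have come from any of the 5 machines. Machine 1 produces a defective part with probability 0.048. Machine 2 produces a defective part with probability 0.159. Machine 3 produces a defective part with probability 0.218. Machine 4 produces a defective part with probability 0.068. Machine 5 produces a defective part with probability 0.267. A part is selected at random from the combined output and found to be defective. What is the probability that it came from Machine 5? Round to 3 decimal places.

Tabulate prior·likelihood by source: [1] prior 0.2, lik 0.048, product 0.009600; [2] prior 0.2, lik 0.159, product 0.03180; [3] prior 0.2, lik 0.218, product 0.04360; [4] prior 0.2, lik 0.068, product 0.01360; [5] prior 0.2, lik 0.267, product 0.05340.
Normalizing constant = 0.15200; the posterior for Machine 5 is its product over the sum, 0.05340/0.15200 = 0.351.

Posterior probability ≈ 0.351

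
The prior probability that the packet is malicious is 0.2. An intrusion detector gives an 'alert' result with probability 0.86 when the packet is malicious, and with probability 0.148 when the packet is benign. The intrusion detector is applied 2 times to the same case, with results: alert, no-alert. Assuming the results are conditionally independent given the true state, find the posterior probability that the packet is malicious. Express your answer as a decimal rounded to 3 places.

With H the event that the packet is malicious, the joint likelihood of the observed sequence is P(data|H) = 0.86·0.14 = 0.12040 and P(data|¬H) = 0.148·0.852 = 0.12610.
Bayes: P(H|data) = 0.2·0.12040 / (0.2·0.12040 + 0.8·0.12610) = 0.024080/0.12496 = 0.1927.

Posterior P(H) ≈ 0.193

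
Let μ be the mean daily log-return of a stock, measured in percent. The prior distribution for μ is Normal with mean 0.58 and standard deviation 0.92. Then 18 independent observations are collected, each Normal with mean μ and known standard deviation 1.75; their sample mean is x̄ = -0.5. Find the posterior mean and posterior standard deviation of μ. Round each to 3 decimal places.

Prior precision 1/τ₀² = 1/0.92² = 1.18147; data precision n/σ² = 18/1.75² = 5.87755.
Posterior precision = 1.18147 + 5.87755 = 7.05903, giving posterior SD = 1/√7.05903 = 0.376.
Posterior mean = (1.18147·0.58 + 5.87755·-0.5) / 7.05903 = -0.319.

Posterior mean ≈ -0.319; posterior SD ≈ 0.376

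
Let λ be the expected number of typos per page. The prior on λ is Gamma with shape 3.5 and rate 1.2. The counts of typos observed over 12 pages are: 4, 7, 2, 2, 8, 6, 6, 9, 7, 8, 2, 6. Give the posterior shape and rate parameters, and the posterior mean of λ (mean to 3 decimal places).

Posterior: Gamma(shape=70.5, rate=13.2); mean ≈ 5.341

The Poisson likelihood adds the total count to the shape and the number of exposure periods to the rate. Here ∑xᵢ = 67 and n = 12, so shape 3.5→70.5 and rate 1.2→13.2.
Posterior mean = shape/rate = 70.5/13.2 = 5.341.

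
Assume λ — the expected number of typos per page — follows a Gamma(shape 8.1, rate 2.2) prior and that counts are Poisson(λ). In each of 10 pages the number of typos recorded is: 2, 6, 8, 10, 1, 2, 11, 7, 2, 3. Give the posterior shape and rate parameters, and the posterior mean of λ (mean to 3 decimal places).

The Poisson likelihood adds the total count to the shape and the number of exposure periods to the rate. Here ∑xᵢ = 52 and n = 10, so shape 8.1→60.1 and rate 2.2→12.2.
Posterior mean = shape/rate = 60.1/12.2 = 4.926.

Posterior: Gamma(shape=60.1, rate=12.2); mean ≈ 4.926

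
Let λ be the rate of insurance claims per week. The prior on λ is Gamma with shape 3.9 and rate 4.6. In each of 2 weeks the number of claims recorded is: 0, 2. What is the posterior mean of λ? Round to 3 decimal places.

Posterior mean ≈ 0.894

The Poisson likelihood adds the total count to the shape and the number of exposure periods to the rate. Here ∑xᵢ = 2 and n = 2, so shape 3.9→5.9 and rate 4.6→6.6.
Posterior mean = shape/rate = 5.9/6.6 = 0.894.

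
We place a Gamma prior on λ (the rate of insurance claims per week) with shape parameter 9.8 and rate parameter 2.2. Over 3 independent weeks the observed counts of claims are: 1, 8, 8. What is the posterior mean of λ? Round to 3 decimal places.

Total count ∑xᵢ = 17 over n = 3 weeks.
Gamma is conjugate to the Poisson likelihood: posterior is Gamma(shape = 9.8+17 = 26.8, rate = 2.2+3 = 5.2).
Posterior mean = shape/rate = 26.8/5.2 = 5.154.

Posterior mean ≈ 5.154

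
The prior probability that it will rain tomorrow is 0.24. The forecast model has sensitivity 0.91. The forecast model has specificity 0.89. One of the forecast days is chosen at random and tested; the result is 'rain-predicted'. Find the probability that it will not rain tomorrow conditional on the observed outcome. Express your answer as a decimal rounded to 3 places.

P(¬H | E) ≈ 0.277

Let H be the event that it will rain tomorrow. P(H) = 0.24, so P(¬H) = 0.76. With E the 'rain-predicted' result, P(E|H) = 0.91 and P(E|¬H) = 0.11.
P(E) = 0.91·0.24 + 0.11·0.76 = 0.21840 + 0.083600 = 0.30200.
By Bayes' theorem, P(H|E) = 0.21840 / 0.30200 = 0.723. Hence P(¬H|E) = 1 − 0.723 = 0.277.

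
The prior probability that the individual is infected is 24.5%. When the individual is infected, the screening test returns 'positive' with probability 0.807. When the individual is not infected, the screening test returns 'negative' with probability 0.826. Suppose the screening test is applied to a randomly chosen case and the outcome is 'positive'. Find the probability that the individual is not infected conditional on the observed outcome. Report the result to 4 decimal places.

Let H be the event that the individual is infected. P(H) = 0.245, so P(¬H) = 0.755. With E the 'positive' result, P(E|H) = 0.807 and P(E|¬H) = 0.174.
P(E) = 0.807·0.245 + 0.174·0.755 = 0.19772 + 0.13137 = 0.32908.
By Bayes' theorem, P(H|E) = 0.19772 / 0.32908 = 0.6008. Hence P(¬H|E) = 1 − 0.6008 = 0.3992.

P(¬H | E) ≈ 0.3992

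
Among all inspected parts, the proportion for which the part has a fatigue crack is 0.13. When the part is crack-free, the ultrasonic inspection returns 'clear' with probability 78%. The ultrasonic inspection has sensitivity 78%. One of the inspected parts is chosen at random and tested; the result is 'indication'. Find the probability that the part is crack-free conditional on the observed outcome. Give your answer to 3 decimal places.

Let H be the event that the part has a fatigue crack. P(H) = 0.13, so P(¬H) = 0.87. With E the 'indication' result, P(E|H) = 0.78 and P(E|¬H) = 0.22.
P(E) = 0.78·0.13 + 0.22·0.87 = 0.10140 + 0.19140 = 0.29280.
By Bayes' theorem, P(H|E) = 0.10140 / 0.29280 = 0.346. Hence P(¬H|E) = 1 − 0.346 = 0.654.

P(¬H | E) ≈ 0.654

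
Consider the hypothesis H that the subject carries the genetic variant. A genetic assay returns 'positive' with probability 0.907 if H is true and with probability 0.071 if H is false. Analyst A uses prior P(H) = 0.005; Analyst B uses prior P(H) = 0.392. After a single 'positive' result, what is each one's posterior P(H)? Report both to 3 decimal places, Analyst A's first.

Analyst A: 0.060; Analyst B: 0.892

P('+'|H) = 0.907, P('+'|¬H) = 0.071.
Analyst A: numerator 0.907·0.005 = 0.0045350; evidence = 0.0045350+0.071·0.995 = 0.075180; posterior = 0.060.
Analyst B: numerator 0.907·0.392 = 0.35554; evidence = 0.35554+0.071·0.608 = 0.39871; posterior = 0.892.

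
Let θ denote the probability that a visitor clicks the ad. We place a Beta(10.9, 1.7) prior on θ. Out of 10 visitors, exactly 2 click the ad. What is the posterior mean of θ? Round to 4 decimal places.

Observing 2 successes and 8 failures updates Beta(10.9, 1.7) by adding the success and failure counts to the two shape parameters: α = 10.9+2 = 12.9, β = 1.7+8 = 9.7.
E[θ | data] = 12.9/(12.9+9.7) = 0.5708.

Posterior mean ≈ 0.5708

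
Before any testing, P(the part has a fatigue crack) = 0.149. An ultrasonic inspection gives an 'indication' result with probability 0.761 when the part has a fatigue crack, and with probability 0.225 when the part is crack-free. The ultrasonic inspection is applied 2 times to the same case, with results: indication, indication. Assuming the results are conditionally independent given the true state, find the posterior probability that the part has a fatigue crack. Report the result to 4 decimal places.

Let H be the event that the part has a fatigue crack; start with P(H) = 0.149. P('indication'|H) = 0.761, P('indication'|¬H) = 0.225.
Update on result 1 ('indication'): P(H) ← 0.761·0.1490 / (0.761·0.1490 + 0.225·0.8510) = 0.11339/0.30486 = 0.3719.
Update on result 2 ('indication'): P(H) ← 0.761·0.3719 / (0.761·0.3719 + 0.225·0.6281) = 0.28304/0.42436 = 0.6670.

Posterior P(H) ≈ 0.6670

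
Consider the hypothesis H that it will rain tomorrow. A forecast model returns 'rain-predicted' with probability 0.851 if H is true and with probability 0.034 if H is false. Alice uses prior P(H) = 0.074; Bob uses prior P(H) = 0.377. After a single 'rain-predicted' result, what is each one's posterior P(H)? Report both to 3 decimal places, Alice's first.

P('+'|H) = 0.851, P('+'|¬H) = 0.034.
Alice: numerator 0.851·0.074 = 0.062974; evidence = 0.062974+0.034·0.926 = 0.094458; posterior = 0.667.
Bob: numerator 0.851·0.377 = 0.32083; evidence = 0.32083+0.034·0.623 = 0.34201; posterior = 0.938.

Alice: 0.667; Bob: 0.938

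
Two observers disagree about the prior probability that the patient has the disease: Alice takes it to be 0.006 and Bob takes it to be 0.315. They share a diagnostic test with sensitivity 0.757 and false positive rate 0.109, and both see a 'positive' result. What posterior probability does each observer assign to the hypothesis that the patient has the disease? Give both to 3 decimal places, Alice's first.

Alice: 0.040; Bob: 0.762

The likelihood ratio for a 'positive' result is 0.757/0.109 = 6.9450.
Alice: prior odds 0.006/0.994 = 0.0060362; posterior odds 0.041921; posterior probability 0.040.
Bob: prior odds 0.315/0.685 = 0.45985; posterior odds 3.1937; posterior probability 0.762.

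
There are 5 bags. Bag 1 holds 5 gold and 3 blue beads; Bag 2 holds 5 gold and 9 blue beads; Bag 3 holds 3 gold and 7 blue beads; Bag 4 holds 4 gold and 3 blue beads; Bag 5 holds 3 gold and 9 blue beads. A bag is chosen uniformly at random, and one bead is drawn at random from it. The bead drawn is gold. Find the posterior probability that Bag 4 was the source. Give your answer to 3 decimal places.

Posterior probability ≈ 0.272

P(gold|Bag 1) = 0.625; P(gold|Bag 2) = 0.3571; P(gold|Bag 3) = 0.3; P(gold|Bag 4) = 0.5714; P(gold|Bag 5) = 0.25.
Prior × likelihood for each source: 0.2·0.625=0.1250, 0.2·0.3571=0.07143, 0.2·0.3=0.06000, 0.2·0.5714=0.1143, 0.2·0.25=0.05000. Summing gives P(gold) = 0.42071.
P(Bag 4 | gold) = 0.1143 / 0.42071 = 0.272.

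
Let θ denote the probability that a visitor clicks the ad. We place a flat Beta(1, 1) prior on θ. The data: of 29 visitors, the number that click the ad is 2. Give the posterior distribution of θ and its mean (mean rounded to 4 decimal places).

Posterior: Beta(3, 28); mean ≈ 0.0968

The binomial likelihood is conjugate to the Beta prior: with 2 successes and 27 failures, the posterior is Beta(1+2, 1+27) = Beta(3, 28).
Posterior mean = α/(α+β) = 3/31 = 0.0968.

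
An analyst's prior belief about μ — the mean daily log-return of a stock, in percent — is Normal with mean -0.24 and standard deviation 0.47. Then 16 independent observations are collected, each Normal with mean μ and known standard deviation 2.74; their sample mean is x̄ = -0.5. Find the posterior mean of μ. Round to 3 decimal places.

With known σ, the Normal prior is conjugate. Weight on the data is w = (n/σ²)/(n/σ² + 1/τ₀²) = 2.13117/(2.13117+4.52694) = 0.32009.
Posterior mean = w·x̄ + (1−w)·μ₀ = 0.32009·-0.5 + 0.67991·-0.24 = -0.323.

Posterior mean ≈ -0.323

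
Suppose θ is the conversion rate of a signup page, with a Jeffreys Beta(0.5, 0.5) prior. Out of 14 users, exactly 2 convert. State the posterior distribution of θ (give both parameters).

Observing 2 successes and 12 failures updates Beta(0.5, 0.5) by adding the success and failure counts to the two shape parameters: α = 0.5+2 = 2.5, β = 0.5+12 = 12.5.

Posterior: Beta(2.5, 12.5)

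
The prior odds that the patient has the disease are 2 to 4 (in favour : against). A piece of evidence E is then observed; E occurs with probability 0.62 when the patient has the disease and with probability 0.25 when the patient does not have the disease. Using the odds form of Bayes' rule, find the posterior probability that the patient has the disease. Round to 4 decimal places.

Posterior probability ≈ 0.5536

Prior odds = 2/4 = 0.50000.
Likelihood ratio for E = 0.62/0.25 = 2.4800.
Posterior odds = prior odds × LR = 1.2400.
Posterior probability = odds/(1+odds) = 1.2400/2.2400 = 0.5536.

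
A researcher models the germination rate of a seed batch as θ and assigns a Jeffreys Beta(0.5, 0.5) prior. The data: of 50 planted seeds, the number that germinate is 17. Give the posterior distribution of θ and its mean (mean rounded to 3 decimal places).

Posterior: Beta(17.5, 33.5); mean ≈ 0.343

The binomial likelihood is conjugate to the Beta prior: with 17 successes and 33 failures, the posterior is Beta(0.5+17, 0.5+33) = Beta(17.5, 33.5).
Posterior mean = α/(α+β) = 17.5/51 = 0.343.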